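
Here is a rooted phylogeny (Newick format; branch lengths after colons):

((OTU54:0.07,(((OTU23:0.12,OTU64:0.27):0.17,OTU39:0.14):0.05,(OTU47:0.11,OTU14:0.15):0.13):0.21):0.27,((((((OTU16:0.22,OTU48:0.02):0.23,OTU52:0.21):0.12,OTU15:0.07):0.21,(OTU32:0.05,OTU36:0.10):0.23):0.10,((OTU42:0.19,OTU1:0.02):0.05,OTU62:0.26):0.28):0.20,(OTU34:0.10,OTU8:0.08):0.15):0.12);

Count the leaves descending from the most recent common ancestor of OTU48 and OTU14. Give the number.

17

The MRCA of OTU48 and OTU14 is the root, so the clade is the entire tree.
That clade contains 17 terminal taxa: OTU1, OTU14, OTU15, OTU16, OTU23, OTU32, OTU34, OTU36, OTU39, OTU42, OTU47, OTU48, OTU52, OTU54, OTU62, OTU64, OTU8.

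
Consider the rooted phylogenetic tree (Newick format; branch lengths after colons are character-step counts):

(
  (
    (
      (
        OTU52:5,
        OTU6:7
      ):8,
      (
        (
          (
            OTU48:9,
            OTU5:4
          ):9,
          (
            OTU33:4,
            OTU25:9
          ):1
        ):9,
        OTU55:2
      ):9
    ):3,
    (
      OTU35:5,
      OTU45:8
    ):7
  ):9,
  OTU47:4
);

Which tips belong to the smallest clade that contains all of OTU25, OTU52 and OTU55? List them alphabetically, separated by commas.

OTU25, OTU33, OTU48, OTU5, OTU52, OTU55, OTU6

Tracing OTU25: it sits inside (OTU33,OTU25).
Tracing OTU52: it sits inside (OTU52,OTU6).
Tracing OTU55: it sits inside (((OTU48,OTU5),(OTU33,OTU25)),OTU55).
The smallest clade enclosing all 3 is ((OTU52,OTU6),(((OTU48,OTU5),(OTU33,OTU25)),OTU55)); the answer is its 7 terminal taxa in alphabetical order.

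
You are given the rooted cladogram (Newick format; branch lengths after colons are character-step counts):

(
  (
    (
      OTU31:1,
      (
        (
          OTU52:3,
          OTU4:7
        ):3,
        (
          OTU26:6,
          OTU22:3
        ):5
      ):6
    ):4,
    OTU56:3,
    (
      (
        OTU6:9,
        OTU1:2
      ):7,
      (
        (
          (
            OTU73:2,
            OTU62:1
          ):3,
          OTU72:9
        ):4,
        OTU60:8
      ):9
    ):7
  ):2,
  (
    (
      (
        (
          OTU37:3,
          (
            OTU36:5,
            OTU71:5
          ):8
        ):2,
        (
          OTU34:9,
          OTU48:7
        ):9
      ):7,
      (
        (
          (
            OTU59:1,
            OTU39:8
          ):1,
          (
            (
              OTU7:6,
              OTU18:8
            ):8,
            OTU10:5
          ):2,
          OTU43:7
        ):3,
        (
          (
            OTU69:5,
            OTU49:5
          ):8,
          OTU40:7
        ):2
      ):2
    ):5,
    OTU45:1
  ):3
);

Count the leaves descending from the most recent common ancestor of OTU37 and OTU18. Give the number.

14

The MRCA of OTU37 and OTU18 is the node subtending (((OTU37,(OTU36,OTU71)),(OTU34,OTU48)),(((OTU59,OTU39),((OTU7,OTU18),OTU10),OTU43),((OTU69,OTU49),OTU40))).
That clade contains 14 terminal taxa: OTU10, OTU18, OTU34, OTU36, OTU37, OTU39, OTU40, OTU43, OTU48, OTU49, OTU59, OTU69, OTU7, OTU71.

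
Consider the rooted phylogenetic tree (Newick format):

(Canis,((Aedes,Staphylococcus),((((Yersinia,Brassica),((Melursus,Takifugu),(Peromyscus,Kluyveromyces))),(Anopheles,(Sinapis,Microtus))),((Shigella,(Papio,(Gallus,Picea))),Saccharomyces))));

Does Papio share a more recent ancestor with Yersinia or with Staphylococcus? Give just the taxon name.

The MRCA of Papio and Yersinia subtends ((((Yersinia,Brassica),((Melursus,Takifugu),(Peromyscus,Kluyveromyces))),(Anopheles,(Sinapis,Microtus))),((Shigella,(Papio,(Gallus,Picea))),Saccharomyces)) (14 taxa).
The MRCA of Papio and Staphylococcus subtends ((Aedes,Staphylococcus),((((Yersinia,Brassica),((Melursus,Takifugu),(Peromyscus,Kluyveromyces))),(Anopheles,(Sinapis,Microtus))),((Shigella,(Papio,(Gallus,Picea))),Saccharomyces))) (16 taxa).
The first is nested inside the second, so Papio shares a more recent common ancestor with Yersinia.

Yersinia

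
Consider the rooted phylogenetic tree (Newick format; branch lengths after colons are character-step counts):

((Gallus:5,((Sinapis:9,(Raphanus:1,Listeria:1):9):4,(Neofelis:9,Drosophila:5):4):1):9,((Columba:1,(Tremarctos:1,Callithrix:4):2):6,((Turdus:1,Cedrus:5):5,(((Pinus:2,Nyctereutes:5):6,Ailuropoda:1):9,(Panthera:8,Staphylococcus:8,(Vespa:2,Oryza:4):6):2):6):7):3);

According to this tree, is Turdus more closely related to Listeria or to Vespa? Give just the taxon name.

Vespa

The MRCA of Turdus and Vespa subtends ((Turdus,Cedrus),(((Pinus,Nyctereutes),Ailuropoda),(Panthera,Staphylococcus,(Vespa,Oryza)))) (9 taxa).
The MRCA of Turdus and Listeria is the root, subtending the entire tree (18 taxa).
The first is nested inside the second, so Turdus shares a more recent common ancestor with Vespa.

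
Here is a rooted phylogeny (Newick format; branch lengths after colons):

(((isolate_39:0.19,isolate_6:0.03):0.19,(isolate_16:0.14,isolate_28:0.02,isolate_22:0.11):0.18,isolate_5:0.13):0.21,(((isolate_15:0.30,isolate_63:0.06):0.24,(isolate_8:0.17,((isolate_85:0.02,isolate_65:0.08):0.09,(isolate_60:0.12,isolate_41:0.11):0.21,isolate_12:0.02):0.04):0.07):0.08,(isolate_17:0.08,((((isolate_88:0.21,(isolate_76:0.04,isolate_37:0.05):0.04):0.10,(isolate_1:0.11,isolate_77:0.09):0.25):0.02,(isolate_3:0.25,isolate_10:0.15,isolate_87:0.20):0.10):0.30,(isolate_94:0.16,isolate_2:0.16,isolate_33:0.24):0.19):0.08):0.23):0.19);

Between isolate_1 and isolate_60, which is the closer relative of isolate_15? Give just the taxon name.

The MRCA of isolate_15 and isolate_60 subtends ((isolate_15,isolate_63),(isolate_8,((isolate_85,isolate_65),(isolate_60,isolate_41),isolate_12))) (8 taxa).
The MRCA of isolate_15 and isolate_1 subtends (((isolate_15,isolate_63),(isolate_8,((isolate_85,isolate_65),(isolate_60,isolate_41),isolate_12))),(isolate_17,((((isolate_88,(isolate_76,isolate_37)),(isolate_1,isolate_77)),(isolate_3,isolate_10,isolate_87)),(isolate_94,isolate_2,isolate_33)))) (20 taxa).
The first is nested inside the second, so isolate_15 shares a more recent common ancestor with isolate_60.

isolate_60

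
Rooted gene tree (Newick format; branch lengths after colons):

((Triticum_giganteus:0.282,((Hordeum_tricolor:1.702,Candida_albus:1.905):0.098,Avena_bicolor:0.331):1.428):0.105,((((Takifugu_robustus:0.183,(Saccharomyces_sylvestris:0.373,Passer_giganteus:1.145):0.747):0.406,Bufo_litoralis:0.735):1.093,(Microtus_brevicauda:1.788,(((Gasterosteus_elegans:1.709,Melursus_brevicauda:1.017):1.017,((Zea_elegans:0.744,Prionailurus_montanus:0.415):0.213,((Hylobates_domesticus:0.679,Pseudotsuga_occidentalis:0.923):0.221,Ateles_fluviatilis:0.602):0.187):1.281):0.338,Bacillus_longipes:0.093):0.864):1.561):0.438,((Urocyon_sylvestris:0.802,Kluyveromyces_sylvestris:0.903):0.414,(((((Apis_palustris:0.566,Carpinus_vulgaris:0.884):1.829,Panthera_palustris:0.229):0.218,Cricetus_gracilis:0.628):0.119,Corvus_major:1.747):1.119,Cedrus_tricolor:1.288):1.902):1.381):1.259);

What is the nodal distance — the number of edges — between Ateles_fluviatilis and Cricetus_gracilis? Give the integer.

12

The MRCA of Ateles_fluviatilis and Cricetus_gracilis is the node subtending ((((Takifugu_robustus,(Saccharomyces_sylvestris,Passer_giganteus)),Bufo_litoralis),(Microtus_brevicauda,(((Gasterosteus_elegans,Melursus_brevicauda),((Zea_elegans,Prionailurus_montanus),((Hylobates_domesticus,Pseudotsuga_occidentalis),Ateles_fluviatilis))),Bacillus_longipes))),((Urocyon_sylvestris,Kluyveromyces_sylvestris),(((((Apis_palustris,Carpinus_vulgaris),Panthera_palustris),Cricetus_gracilis),Corvus_major),Cedrus_tricolor))).
From Ateles_fluviatilis up to that node: 7 branches. From Cricetus_gracilis up to the same node: 5 branches. Total: 7 + 5 = 12.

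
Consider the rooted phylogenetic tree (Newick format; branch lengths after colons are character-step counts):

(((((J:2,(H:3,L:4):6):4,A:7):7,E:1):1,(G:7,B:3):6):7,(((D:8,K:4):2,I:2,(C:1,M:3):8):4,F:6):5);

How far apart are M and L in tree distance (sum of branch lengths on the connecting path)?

49

The path runs M → … → MRCA → … → L; the MRCA is the root of the tree.
Branch lengths along that path: 3 + 8 + 4 + 5 + 7 + 1 + 7 + 4 + 6 + 4 = 49.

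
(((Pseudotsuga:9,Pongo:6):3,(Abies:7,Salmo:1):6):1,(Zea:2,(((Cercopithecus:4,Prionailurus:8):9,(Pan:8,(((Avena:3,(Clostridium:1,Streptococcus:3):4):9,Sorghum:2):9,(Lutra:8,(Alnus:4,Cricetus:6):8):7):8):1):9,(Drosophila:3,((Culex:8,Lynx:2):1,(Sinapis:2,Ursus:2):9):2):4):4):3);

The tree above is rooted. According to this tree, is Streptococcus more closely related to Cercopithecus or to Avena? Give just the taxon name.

Avena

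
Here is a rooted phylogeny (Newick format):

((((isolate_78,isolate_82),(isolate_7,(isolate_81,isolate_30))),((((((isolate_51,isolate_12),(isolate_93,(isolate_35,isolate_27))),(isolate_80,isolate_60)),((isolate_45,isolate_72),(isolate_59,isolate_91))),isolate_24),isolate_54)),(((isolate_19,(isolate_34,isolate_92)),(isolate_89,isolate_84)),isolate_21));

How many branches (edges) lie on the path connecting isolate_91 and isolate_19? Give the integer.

11

The MRCA of isolate_91 and isolate_19 is the root of the tree.
From isolate_91 up to that node: 7 branches. From isolate_19 up to the same node: 4 branches. Total: 7 + 4 = 11.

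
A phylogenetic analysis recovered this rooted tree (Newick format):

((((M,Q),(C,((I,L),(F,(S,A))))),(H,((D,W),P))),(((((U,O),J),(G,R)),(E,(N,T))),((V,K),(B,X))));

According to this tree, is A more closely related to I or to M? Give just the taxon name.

The MRCA of A and I subtends ((I,L),(F,(S,A))) (5 taxa).
The MRCA of A and M subtends ((M,Q),(C,((I,L),(F,(S,A))))) (8 taxa).
The first is nested inside the second, so A shares a more recent common ancestor with I.

I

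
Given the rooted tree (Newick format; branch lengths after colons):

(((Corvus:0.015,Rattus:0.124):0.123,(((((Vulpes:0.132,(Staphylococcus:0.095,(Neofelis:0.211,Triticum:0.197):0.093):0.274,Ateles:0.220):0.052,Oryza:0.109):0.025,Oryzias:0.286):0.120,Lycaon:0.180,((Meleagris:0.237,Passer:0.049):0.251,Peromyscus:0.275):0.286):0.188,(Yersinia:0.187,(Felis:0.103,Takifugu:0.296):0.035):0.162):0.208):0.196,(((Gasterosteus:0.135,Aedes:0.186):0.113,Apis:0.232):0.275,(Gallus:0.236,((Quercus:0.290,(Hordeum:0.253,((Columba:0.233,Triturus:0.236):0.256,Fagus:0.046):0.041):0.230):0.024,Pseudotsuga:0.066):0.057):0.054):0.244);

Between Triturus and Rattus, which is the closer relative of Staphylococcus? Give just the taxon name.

Rattus

The MRCA of Staphylococcus and Rattus subtends ((Corvus,Rattus),(((((Vulpes,(Staphylococcus,(Neofelis,Triticum)),Ateles),Oryza),Oryzias),Lycaon,((Meleagris,Passer),Peromyscus)),(Yersinia,(Felis,Takifugu)))) (16 taxa).
The MRCA of Staphylococcus and Triturus is the root, subtending the entire tree (26 taxa).
The first is nested inside the second, so Staphylococcus shares a more recent common ancestor with Rattus.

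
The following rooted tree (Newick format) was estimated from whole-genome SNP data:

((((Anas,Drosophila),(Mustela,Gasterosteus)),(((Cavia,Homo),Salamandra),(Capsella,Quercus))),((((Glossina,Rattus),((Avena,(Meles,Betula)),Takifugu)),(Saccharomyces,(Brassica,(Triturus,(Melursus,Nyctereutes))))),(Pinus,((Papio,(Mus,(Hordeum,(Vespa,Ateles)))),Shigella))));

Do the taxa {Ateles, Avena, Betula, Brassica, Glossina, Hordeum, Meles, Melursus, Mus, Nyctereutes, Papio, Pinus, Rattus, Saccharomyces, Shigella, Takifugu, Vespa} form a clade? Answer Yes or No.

The MRCA of the listed taxa subtends ((((Glossina,Rattus),((Avena,(Meles,Betula)),Takifugu)),(Saccharomyces,(Brassica,(Triturus,(Melursus,Nyctereutes))))),(Pinus,((Papio,(Mus,(Hordeum,(Vespa,Ateles)))),Shigella))).
That clade also contains Triturus, which is not in the proposed group, so the group is not monophyletic.

No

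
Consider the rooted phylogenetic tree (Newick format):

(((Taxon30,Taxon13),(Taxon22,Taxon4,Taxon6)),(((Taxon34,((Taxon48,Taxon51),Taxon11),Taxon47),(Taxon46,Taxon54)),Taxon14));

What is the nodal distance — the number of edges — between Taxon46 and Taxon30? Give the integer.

7

The MRCA of Taxon46 and Taxon30 is the root of the tree.
From Taxon46 up to that node: 4 branches. From Taxon30 up to the same node: 3 branches. Total: 4 + 3 = 7.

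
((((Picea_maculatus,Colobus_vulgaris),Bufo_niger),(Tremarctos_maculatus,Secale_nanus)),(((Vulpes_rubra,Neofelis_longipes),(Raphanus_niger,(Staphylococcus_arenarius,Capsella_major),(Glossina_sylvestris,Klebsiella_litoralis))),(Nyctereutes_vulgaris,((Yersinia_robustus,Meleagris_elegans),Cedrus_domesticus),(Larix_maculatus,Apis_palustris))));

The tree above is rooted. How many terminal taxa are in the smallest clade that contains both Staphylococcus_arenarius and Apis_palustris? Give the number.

13

The MRCA of Staphylococcus_arenarius and Apis_palustris is the node subtending (((Vulpes_rubra,Neofelis_longipes),(Raphanus_niger,(Staphylococcus_arenarius,Capsella_major),(Glossina_sylvestris,Klebsiella_litoralis))),(Nyctereutes_vulgaris,((Yersinia_robustus,Meleagris_elegans),Cedrus_domesticus),(Larix_maculatus,Apis_palustris))).
That clade contains 13 terminal taxa: Apis_palustris, Capsella_major, Cedrus_domesticus, Glossina_sylvestris, Klebsiella_litoralis, Larix_maculatus, Meleagris_elegans, Neofelis_longipes, Nyctereutes_vulgaris, Raphanus_niger, Staphylococcus_arenarius, Vulpes_rubra, Yersinia_robustus.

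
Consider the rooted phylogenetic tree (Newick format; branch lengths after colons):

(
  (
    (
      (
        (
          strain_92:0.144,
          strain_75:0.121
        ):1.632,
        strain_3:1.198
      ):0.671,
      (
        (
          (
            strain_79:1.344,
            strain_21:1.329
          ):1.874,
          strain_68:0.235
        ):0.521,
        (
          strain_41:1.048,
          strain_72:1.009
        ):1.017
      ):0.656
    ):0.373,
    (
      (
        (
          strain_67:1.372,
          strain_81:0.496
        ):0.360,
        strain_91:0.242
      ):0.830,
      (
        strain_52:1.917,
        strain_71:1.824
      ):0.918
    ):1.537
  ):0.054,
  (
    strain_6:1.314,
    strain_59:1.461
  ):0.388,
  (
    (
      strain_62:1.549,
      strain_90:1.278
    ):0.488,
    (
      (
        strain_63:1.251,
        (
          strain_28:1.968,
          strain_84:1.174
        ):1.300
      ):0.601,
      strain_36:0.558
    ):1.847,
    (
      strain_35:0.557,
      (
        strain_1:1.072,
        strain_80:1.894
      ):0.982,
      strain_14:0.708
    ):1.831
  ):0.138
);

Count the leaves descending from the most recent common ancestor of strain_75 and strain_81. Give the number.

The MRCA of strain_75 and strain_81 is the node subtending ((((strain_92,strain_75),strain_3),(((strain_79,strain_21),strain_68),(strain_41,strain_72))),(((strain_67,strain_81),strain_91),(strain_52,strain_71))).
That clade contains 13 terminal taxa: strain_21, strain_3, strain_41, strain_52, strain_67, strain_68, strain_71, strain_72, strain_75, strain_79, strain_81, strain_91, strain_92.

13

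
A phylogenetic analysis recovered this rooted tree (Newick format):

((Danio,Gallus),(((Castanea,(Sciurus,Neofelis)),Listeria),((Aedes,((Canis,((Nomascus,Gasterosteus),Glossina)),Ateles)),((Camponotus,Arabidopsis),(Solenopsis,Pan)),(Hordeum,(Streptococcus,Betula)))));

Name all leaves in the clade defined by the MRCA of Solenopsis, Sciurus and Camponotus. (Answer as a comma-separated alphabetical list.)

Aedes, Arabidopsis, Ateles, Betula, Camponotus, Canis, Castanea, Gasterosteus, Glossina, Hordeum, Listeria, Neofelis, Nomascus, Pan, Sciurus, Solenopsis, Streptococcus

Tracing Solenopsis: it sits inside (Solenopsis,Pan).
Tracing Sciurus: it sits inside (Sciurus,Neofelis).
Tracing Camponotus: it sits inside (Camponotus,Arabidopsis).
The smallest clade enclosing all 3 is (((Castanea,(Sciurus,Neofelis)),Listeria),((Aedes,((Canis,((Nomascus,Gasterosteus),Glossina)),Ateles)),((Camponotus,Arabidopsis),(Solenopsis,Pan)),(Hordeum,(Streptococcus,Betula)))); the answer is its 17 terminal taxa in alphabetical order.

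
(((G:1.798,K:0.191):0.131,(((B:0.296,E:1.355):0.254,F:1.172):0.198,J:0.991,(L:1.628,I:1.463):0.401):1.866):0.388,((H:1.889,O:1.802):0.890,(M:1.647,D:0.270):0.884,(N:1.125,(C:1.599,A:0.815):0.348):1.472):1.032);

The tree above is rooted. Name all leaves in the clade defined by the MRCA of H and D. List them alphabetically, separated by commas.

Tracing H: it sits inside (H,O).
Tracing D: it sits inside (M,D).
The smallest clade enclosing both is ((H,O),(M,D),(N,(C,A))); the answer is its 7 terminal taxa in alphabetical order.

A, C, D, H, M, N, O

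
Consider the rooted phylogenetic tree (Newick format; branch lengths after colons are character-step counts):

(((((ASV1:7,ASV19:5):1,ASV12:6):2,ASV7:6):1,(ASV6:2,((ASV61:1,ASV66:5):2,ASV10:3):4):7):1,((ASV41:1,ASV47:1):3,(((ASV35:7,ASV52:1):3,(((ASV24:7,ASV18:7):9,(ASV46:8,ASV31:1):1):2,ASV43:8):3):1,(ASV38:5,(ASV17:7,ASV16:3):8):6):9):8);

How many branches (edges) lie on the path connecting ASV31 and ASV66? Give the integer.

The MRCA of ASV31 and ASV66 is the root of the tree.
From ASV31 up to that node: 7 branches. From ASV66 up to the same node: 5 branches. Total: 7 + 5 = 12.

12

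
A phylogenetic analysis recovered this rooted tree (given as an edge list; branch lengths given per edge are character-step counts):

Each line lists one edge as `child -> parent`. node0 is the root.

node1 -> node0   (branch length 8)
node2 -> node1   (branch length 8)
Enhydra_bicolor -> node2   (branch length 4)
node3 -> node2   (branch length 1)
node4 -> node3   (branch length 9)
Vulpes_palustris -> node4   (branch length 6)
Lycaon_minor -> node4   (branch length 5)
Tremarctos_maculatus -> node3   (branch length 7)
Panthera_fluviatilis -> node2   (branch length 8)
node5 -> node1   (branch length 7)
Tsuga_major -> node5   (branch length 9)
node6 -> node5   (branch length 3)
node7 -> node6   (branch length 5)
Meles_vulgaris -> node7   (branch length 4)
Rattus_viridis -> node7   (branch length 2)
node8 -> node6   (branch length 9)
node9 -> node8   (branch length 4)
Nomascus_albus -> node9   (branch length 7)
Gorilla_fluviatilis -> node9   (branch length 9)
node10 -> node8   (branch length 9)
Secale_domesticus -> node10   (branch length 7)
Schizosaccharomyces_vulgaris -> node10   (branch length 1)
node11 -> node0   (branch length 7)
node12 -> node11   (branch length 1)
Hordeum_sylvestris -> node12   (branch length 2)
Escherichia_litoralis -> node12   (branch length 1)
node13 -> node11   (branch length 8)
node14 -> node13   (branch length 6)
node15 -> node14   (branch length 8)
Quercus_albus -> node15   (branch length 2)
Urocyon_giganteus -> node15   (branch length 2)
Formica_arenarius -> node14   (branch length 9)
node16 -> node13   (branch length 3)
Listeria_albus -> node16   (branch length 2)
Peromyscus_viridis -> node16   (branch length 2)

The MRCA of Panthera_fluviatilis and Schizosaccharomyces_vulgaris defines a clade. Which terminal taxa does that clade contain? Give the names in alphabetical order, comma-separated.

Enhydra_bicolor, Gorilla_fluviatilis, Lycaon_minor, Meles_vulgaris, Nomascus_albus, Panthera_fluviatilis, Rattus_viridis, Schizosaccharomyces_vulgaris, Secale_domesticus, Tremarctos_maculatus, Tsuga_major, Vulpes_palustris

Tracing Panthera_fluviatilis: it sits inside (Enhydra_bicolor,((Vulpes_palustris,Lycaon_minor),Tremarctos_maculatus),Panthera_fluviatilis).
Tracing Schizosaccharomyces_vulgaris: it sits inside (Secale_domesticus,Schizosaccharomyces_vulgaris).
The smallest clade enclosing both is ((Enhydra_bicolor,((Vulpes_palustris,Lycaon_minor),Tremarctos_maculatus),Panthera_fluviatilis),(Tsuga_major,((Meles_vulgaris,Rattus_viridis),((Nomascus_albus,Gorilla_fluviatilis),(Secale_domesticus,Schizosaccharomyces_vulgaris))))); the answer is its 12 terminal taxa in alphabetical order.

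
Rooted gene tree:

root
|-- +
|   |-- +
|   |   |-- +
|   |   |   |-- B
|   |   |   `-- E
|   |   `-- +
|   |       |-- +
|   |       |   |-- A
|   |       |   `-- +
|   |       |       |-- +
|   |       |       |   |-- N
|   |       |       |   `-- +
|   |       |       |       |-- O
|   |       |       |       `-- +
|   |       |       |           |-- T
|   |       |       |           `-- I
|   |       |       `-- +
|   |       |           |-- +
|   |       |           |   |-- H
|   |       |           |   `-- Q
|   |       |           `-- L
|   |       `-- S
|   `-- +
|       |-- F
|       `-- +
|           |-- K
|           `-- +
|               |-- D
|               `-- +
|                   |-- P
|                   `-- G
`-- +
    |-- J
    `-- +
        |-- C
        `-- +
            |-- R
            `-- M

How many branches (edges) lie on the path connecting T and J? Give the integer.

The MRCA of T and J is the root of the tree.
From T up to that node: 9 branches. From J up to the same node: 2 branches. Total: 9 + 2 = 11.

11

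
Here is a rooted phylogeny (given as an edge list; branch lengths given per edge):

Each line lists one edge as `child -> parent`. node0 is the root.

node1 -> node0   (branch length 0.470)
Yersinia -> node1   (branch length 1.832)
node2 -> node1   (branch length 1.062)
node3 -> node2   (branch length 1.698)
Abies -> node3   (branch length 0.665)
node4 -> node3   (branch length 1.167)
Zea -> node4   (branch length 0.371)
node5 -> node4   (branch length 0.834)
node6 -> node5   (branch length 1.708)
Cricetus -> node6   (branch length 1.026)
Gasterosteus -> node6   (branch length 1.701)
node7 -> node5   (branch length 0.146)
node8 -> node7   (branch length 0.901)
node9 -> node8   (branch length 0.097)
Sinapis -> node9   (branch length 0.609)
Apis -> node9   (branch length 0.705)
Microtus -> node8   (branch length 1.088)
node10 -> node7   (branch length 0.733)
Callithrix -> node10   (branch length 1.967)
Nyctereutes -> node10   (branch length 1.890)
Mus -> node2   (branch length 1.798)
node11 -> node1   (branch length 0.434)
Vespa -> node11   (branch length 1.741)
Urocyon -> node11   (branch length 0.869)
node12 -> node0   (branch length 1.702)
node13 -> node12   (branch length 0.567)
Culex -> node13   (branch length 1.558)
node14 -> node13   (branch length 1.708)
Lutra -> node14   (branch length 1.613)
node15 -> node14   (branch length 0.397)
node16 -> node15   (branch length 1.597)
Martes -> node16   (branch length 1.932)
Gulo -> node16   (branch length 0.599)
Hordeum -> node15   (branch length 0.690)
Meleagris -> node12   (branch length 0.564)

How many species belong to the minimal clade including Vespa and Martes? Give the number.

The MRCA of Vespa and Martes is the root, so the clade is the entire tree.
That clade contains 19 terminal taxa: Abies, Apis, Callithrix, Cricetus, Culex, Gasterosteus, Gulo, Hordeum, Lutra, Martes, Meleagris, Microtus, Mus, Nyctereutes, Sinapis, Urocyon, Vespa, Yersinia, Zea.

19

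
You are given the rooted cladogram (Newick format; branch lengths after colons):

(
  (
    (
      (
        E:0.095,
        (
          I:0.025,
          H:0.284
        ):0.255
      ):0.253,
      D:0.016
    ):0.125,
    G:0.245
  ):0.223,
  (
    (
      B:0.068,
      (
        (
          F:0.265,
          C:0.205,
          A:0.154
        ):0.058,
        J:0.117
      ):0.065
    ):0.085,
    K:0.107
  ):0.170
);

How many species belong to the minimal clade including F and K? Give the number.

6

The MRCA of F and K is the node subtending ((B,((F,C,A),J)),K).
That clade contains 6 terminal taxa: A, B, C, F, J, K.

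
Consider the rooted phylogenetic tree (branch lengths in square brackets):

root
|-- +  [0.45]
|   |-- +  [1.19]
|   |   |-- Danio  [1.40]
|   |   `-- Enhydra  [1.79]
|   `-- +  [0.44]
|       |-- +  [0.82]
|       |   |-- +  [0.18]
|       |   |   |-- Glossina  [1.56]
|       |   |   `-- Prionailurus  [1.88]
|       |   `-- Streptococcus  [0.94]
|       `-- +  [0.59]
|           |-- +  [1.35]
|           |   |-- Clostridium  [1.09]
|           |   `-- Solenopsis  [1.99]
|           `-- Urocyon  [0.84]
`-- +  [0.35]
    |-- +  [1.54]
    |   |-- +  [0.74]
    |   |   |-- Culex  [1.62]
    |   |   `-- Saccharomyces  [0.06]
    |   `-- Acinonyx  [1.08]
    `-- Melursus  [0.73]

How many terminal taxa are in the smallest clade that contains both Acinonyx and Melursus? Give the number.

The MRCA of Acinonyx and Melursus is the node subtending (((Culex,Saccharomyces),Acinonyx),Melursus).
That clade contains 4 terminal taxa: Acinonyx, Culex, Melursus, Saccharomyces.

4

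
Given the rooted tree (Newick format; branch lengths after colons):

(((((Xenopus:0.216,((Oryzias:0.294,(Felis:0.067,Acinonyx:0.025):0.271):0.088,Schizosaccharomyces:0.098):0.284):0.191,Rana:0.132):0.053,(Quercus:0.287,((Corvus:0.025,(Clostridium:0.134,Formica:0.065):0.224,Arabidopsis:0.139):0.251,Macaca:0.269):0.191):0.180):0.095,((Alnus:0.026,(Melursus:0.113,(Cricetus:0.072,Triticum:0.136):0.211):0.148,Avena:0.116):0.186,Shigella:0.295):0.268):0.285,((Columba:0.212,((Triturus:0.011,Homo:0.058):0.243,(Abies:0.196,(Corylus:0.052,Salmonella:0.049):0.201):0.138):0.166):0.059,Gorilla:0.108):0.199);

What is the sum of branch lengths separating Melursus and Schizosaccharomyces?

1.436

The path runs Melursus → … → MRCA → … → Schizosaccharomyces; the MRCA is the node subtending ((((Xenopus,((Oryzias,(Felis,Acinonyx)),Schizosaccharomyces)),Rana),(Quercus,((Corvus,(Clostridium,Formica),Arabidopsis),Macaca))),((Alnus,(Melursus,(Cricetus,Triticum)),Avena),Shigella)).
Branch lengths along that path: 0.113 + 0.148 + 0.186 + 0.268 + 0.095 + 0.053 + 0.191 + 0.284 + 0.098 = 1.436.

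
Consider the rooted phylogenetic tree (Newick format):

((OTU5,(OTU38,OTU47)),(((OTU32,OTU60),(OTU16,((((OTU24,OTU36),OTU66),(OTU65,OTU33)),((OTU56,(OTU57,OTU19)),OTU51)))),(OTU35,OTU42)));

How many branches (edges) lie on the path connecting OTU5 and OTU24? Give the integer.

The MRCA of OTU5 and OTU24 is the root of the tree.
From OTU5 up to that node: 2 branches. From OTU24 up to the same node: 8 branches. Total: 2 + 8 = 10.

10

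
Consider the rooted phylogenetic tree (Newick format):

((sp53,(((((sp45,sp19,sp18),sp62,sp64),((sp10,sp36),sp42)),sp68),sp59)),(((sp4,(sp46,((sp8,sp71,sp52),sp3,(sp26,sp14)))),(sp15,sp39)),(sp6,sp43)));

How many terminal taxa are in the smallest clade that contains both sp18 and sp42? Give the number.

The MRCA of sp18 and sp42 is the node subtending (((sp45,sp19,sp18),sp62,sp64),((sp10,sp36),sp42)).
That clade contains 8 terminal taxa: sp10, sp18, sp19, sp36, sp42, sp45, sp62, sp64.

8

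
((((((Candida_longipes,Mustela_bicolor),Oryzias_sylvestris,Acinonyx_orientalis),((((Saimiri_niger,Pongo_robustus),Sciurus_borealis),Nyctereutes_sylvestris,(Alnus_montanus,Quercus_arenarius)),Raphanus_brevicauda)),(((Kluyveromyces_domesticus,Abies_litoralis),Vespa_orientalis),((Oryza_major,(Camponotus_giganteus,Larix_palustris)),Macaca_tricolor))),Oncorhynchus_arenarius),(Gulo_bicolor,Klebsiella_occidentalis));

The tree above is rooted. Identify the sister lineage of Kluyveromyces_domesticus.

Kluyveromyces_domesticus attaches to the tree at the node subtending (Kluyveromyces_domesticus,Abies_litoralis).
The other lineage descending from that same node — the sister group — is the single tip Abies_litoralis.

Abies_litoralis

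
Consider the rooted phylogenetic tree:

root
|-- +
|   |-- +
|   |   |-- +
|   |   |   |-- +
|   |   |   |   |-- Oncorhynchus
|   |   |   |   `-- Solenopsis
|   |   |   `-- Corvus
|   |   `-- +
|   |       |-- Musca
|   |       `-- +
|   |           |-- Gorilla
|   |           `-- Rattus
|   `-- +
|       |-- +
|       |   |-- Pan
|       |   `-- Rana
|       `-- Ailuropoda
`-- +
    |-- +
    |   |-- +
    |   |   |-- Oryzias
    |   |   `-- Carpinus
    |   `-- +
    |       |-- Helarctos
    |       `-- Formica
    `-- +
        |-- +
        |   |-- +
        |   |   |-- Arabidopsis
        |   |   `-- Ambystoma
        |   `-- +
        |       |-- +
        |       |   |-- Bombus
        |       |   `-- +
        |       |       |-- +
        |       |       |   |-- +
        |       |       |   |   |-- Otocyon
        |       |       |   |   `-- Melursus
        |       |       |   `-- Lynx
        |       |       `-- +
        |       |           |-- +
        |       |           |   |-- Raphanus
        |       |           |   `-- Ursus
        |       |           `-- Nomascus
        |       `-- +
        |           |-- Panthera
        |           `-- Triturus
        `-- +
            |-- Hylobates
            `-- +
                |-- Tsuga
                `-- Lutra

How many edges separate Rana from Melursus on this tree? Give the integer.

13

The MRCA of Rana and Melursus is the root of the tree.
From Rana up to that node: 4 branches. From Melursus up to the same node: 9 branches. Total: 4 + 9 = 13.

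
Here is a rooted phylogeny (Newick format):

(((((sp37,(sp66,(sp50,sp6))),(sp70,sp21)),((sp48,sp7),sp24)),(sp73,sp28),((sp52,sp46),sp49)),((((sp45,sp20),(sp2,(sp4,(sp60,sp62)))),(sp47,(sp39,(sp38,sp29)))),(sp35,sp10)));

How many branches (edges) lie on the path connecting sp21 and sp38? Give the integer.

11

The MRCA of sp21 and sp38 is the root of the tree.
From sp21 up to that node: 5 branches. From sp38 up to the same node: 6 branches. Total: 5 + 6 = 11.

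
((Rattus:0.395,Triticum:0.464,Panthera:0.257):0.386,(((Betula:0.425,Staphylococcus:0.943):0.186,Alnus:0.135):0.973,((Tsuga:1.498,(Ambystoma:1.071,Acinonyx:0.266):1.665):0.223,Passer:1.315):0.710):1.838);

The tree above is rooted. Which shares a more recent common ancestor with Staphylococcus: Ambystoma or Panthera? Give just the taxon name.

The MRCA of Staphylococcus and Ambystoma subtends (((Betula,Staphylococcus),Alnus),((Tsuga,(Ambystoma,Acinonyx)),Passer)) (7 taxa).
The MRCA of Staphylococcus and Panthera is the root, subtending the entire tree (10 taxa).
The first is nested inside the second, so Staphylococcus shares a more recent common ancestor with Ambystoma.

Ambystoma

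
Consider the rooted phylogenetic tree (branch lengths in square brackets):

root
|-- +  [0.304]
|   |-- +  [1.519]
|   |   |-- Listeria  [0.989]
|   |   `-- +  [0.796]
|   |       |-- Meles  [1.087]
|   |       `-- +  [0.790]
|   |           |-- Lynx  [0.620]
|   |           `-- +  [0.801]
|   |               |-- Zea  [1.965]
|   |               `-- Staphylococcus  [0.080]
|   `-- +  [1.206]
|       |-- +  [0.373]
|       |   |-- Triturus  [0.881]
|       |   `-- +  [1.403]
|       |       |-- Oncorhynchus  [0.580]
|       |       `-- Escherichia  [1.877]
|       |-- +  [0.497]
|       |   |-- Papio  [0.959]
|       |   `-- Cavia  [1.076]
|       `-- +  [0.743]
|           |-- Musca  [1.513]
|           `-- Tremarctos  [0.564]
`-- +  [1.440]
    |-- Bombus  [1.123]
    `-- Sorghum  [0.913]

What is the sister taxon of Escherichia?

Escherichia attaches to the tree at the node subtending (Oncorhynchus,Escherichia).
The other lineage descending from that same node — the sister group — is the single tip Oncorhynchus.

Oncorhynchus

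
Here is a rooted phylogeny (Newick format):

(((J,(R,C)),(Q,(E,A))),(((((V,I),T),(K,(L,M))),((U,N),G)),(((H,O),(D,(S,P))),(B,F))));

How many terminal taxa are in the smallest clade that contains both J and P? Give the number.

The MRCA of J and P is the root, so the clade is the entire tree.
That clade contains 22 terminal taxa: A, B, C, D, E, F, G, H, I, J, K, L, M, N, O, P, Q, R, S, T, U, V.

22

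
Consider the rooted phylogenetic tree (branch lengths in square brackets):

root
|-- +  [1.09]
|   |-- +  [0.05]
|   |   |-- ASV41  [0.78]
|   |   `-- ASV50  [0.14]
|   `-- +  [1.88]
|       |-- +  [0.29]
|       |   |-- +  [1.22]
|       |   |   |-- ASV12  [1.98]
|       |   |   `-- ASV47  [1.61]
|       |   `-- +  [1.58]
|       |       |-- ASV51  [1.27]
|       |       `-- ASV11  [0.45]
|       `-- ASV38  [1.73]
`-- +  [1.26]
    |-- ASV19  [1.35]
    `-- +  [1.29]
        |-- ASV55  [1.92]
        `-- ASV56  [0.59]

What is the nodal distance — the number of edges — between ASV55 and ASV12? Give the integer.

The MRCA of ASV55 and ASV12 is the root of the tree.
From ASV55 up to that node: 3 branches. From ASV12 up to the same node: 5 branches. Total: 3 + 5 = 8.

8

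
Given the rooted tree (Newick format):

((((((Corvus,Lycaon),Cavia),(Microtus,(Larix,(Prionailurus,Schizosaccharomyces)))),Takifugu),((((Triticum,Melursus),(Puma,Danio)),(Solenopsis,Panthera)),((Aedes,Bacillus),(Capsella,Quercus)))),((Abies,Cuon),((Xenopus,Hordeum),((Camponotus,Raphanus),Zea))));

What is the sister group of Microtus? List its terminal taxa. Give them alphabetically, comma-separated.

Larix, Prionailurus, Schizosaccharomyces

Microtus attaches to the tree at the node subtending (Microtus,(Larix,(Prionailurus,Schizosaccharomyces))).
The other lineage descending from that same node — the sister group — is (Larix,(Prionailurus,Schizosaccharomyces)); its 3 tips in alphabetical order are the answer.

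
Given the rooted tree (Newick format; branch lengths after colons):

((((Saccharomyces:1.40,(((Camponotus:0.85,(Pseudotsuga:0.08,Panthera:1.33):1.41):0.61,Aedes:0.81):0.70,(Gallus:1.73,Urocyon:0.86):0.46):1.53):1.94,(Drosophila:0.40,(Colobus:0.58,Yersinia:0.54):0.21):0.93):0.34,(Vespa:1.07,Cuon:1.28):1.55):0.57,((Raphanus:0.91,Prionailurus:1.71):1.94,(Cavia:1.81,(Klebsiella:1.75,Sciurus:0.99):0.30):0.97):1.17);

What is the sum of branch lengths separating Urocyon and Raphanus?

9.72

The path runs Urocyon → … → MRCA → … → Raphanus; the MRCA is the root of the tree.
Branch lengths along that path: 0.86 + 0.46 + 1.53 + 1.94 + 0.34 + 0.57 + 1.17 + 1.94 + 0.91 = 9.72.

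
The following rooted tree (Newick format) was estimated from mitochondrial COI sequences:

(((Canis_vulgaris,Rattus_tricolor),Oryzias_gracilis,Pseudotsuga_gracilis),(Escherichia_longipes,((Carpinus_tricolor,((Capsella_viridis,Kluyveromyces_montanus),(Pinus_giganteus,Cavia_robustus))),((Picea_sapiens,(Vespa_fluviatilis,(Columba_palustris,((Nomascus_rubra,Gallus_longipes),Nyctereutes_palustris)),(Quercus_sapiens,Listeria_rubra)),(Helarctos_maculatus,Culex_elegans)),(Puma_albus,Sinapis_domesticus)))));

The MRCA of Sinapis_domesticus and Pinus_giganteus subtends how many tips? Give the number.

17

The MRCA of Sinapis_domesticus and Pinus_giganteus is the node subtending ((Carpinus_tricolor,((Capsella_viridis,Kluyveromyces_montanus),(Pinus_giganteus,Cavia_robustus))),((Picea_sapiens,(Vespa_fluviatilis,(Columba_palustris,((Nomascus_rubra,Gallus_longipes),Nyctereutes_palustris)),(Quercus_sapiens,Listeria_rubra)),(Helarctos_maculatus,Culex_elegans)),(Puma_albus,Sinapis_domesticus))).
That clade contains 17 terminal taxa: Capsella_viridis, Carpinus_tricolor, Cavia_robustus, Columba_palustris, Culex_elegans, Gallus_longipes, Helarctos_maculatus, Kluyveromyces_montanus, Listeria_rubra, Nomascus_rubra, Nyctereutes_palustris, Picea_sapiens, Pinus_giganteus, Puma_albus, Quercus_sapiens, Sinapis_domesticus, Vespa_fluviatilis.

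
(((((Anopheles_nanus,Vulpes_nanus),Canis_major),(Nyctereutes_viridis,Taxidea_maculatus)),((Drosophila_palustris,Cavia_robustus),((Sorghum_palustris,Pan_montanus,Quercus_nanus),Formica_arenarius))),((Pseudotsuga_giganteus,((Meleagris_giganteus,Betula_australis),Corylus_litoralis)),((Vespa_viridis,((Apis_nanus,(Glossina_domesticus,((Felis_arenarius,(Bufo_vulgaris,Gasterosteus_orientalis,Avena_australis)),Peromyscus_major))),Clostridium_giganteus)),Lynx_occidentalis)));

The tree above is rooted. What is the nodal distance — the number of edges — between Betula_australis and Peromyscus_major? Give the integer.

The MRCA of Betula_australis and Peromyscus_major is the node subtending ((Pseudotsuga_giganteus,((Meleagris_giganteus,Betula_australis),Corylus_litoralis)),((Vespa_viridis,((Apis_nanus,(Glossina_domesticus,((Felis_arenarius,(Bufo_vulgaris,Gasterosteus_orientalis,Avena_australis)),Peromyscus_major))),Clostridium_giganteus)),Lynx_occidentalis)).
From Betula_australis up to that node: 4 branches. From Peromyscus_major up to the same node: 7 branches. Total: 4 + 7 = 11.

11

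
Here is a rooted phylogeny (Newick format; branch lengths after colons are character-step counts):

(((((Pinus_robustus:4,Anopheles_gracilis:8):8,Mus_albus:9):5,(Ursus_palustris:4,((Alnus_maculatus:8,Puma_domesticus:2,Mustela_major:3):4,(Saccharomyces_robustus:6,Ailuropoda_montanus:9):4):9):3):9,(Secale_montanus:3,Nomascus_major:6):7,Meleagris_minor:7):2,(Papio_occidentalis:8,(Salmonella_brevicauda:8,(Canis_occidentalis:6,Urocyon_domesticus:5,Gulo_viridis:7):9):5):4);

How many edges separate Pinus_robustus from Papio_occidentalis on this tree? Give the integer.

The MRCA of Pinus_robustus and Papio_occidentalis is the root of the tree.
From Pinus_robustus up to that node: 5 branches. From Papio_occidentalis up to the same node: 2 branches. Total: 5 + 2 = 7.

7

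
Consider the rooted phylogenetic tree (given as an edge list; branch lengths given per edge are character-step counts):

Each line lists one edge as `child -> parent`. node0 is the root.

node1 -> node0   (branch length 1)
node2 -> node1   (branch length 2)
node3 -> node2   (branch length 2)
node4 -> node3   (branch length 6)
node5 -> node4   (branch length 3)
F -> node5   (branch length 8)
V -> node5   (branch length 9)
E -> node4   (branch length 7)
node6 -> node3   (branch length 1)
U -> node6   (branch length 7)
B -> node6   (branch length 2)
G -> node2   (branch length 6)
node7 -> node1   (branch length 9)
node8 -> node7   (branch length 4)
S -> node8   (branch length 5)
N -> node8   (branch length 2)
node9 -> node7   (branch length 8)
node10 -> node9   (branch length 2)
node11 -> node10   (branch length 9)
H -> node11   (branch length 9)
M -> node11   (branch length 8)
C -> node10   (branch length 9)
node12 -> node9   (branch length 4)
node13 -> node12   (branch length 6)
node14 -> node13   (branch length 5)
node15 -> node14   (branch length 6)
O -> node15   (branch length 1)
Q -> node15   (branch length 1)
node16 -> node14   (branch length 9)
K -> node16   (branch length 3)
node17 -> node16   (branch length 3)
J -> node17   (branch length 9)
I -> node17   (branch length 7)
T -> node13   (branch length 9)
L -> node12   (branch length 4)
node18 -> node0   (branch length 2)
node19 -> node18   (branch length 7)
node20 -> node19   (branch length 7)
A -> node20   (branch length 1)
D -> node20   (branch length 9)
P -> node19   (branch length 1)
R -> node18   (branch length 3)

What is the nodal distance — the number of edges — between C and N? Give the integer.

The MRCA of C and N is the node subtending ((S,N),(((H,M),C),((((O,Q),(K,(J,I))),T),L))).
From C up to that node: 3 branches. From N up to the same node: 2 branches. Total: 3 + 2 = 5.

5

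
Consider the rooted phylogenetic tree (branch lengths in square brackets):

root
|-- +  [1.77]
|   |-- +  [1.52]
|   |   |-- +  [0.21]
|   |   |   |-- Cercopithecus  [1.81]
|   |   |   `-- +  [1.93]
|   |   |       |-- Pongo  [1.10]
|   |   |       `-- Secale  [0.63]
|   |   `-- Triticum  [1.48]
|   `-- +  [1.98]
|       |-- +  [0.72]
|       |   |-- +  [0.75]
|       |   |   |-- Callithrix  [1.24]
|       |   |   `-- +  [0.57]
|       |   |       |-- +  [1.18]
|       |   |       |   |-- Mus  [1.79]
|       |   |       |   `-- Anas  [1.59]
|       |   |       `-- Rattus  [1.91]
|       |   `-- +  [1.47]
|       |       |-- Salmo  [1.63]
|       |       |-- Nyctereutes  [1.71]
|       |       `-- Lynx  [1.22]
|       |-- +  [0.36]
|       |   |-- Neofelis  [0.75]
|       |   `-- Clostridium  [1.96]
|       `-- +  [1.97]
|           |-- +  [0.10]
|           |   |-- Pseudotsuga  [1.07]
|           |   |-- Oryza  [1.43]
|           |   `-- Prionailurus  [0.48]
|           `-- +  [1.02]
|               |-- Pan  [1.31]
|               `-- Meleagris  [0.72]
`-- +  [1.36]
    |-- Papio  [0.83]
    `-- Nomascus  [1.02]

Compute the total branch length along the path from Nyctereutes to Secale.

10.17

The path runs Nyctereutes → … → MRCA → … → Secale; the MRCA is the node subtending (((Cercopithecus,(Pongo,Secale)),Triticum),(((Callithrix,((Mus,Anas),Rattus)),(Salmo,Nyctereutes,Lynx)),(Neofelis,Clostridium),((Pseudotsuga,Oryza,Prionailurus),(Pan,Meleagris)))).
Branch lengths along that path: 1.71 + 1.47 + 0.72 + 1.98 + 1.52 + 0.21 + 1.93 + 0.63 = 10.17.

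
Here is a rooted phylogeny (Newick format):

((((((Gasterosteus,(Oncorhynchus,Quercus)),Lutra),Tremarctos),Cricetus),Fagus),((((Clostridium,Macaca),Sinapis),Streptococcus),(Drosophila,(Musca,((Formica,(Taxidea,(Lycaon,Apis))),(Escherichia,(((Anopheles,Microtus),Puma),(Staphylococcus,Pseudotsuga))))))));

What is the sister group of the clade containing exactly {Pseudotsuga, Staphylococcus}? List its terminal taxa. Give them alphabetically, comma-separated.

The clade containing exactly {Pseudotsuga, Staphylococcus} attaches to the tree at the node subtending (((Anopheles,Microtus),Puma),(Staphylococcus,Pseudotsuga)).
The other lineage descending from that same node — the sister group — is ((Anopheles,Microtus),Puma); its 3 tips in alphabetical order are the answer.

Anopheles, Microtus, Puma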